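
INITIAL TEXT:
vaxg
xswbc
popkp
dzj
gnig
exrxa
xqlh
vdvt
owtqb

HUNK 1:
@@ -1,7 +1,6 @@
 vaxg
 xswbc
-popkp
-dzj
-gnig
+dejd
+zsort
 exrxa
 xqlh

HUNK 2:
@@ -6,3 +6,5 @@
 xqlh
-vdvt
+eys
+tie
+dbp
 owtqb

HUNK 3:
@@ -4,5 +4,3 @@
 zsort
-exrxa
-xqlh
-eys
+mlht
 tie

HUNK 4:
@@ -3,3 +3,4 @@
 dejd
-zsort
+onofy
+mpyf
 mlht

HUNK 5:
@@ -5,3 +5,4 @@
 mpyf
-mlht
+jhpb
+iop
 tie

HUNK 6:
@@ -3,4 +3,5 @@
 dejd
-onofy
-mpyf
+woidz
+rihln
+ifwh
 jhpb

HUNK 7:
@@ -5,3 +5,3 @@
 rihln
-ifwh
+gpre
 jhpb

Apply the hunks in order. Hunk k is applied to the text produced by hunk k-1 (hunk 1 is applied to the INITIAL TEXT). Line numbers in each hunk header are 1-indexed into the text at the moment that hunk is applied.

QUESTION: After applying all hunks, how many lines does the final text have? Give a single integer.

Hunk 1: at line 1 remove [popkp,dzj,gnig] add [dejd,zsort] -> 8 lines: vaxg xswbc dejd zsort exrxa xqlh vdvt owtqb
Hunk 2: at line 6 remove [vdvt] add [eys,tie,dbp] -> 10 lines: vaxg xswbc dejd zsort exrxa xqlh eys tie dbp owtqb
Hunk 3: at line 4 remove [exrxa,xqlh,eys] add [mlht] -> 8 lines: vaxg xswbc dejd zsort mlht tie dbp owtqb
Hunk 4: at line 3 remove [zsort] add [onofy,mpyf] -> 9 lines: vaxg xswbc dejd onofy mpyf mlht tie dbp owtqb
Hunk 5: at line 5 remove [mlht] add [jhpb,iop] -> 10 lines: vaxg xswbc dejd onofy mpyf jhpb iop tie dbp owtqb
Hunk 6: at line 3 remove [onofy,mpyf] add [woidz,rihln,ifwh] -> 11 lines: vaxg xswbc dejd woidz rihln ifwh jhpb iop tie dbp owtqb
Hunk 7: at line 5 remove [ifwh] add [gpre] -> 11 lines: vaxg xswbc dejd woidz rihln gpre jhpb iop tie dbp owtqb
Final line count: 11

Answer: 11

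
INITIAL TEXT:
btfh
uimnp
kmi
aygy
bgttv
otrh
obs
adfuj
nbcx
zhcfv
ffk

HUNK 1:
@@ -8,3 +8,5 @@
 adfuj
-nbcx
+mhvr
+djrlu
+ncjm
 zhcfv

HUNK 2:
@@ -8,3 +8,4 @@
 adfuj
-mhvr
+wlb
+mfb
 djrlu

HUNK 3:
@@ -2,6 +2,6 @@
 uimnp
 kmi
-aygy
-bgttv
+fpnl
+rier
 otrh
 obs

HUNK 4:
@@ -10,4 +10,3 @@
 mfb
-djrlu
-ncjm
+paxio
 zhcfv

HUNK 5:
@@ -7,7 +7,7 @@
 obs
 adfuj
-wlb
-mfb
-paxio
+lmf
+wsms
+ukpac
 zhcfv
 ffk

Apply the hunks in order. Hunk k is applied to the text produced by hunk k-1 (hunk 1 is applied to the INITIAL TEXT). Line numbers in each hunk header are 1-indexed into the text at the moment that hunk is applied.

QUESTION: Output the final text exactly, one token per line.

Hunk 1: at line 8 remove [nbcx] add [mhvr,djrlu,ncjm] -> 13 lines: btfh uimnp kmi aygy bgttv otrh obs adfuj mhvr djrlu ncjm zhcfv ffk
Hunk 2: at line 8 remove [mhvr] add [wlb,mfb] -> 14 lines: btfh uimnp kmi aygy bgttv otrh obs adfuj wlb mfb djrlu ncjm zhcfv ffk
Hunk 3: at line 2 remove [aygy,bgttv] add [fpnl,rier] -> 14 lines: btfh uimnp kmi fpnl rier otrh obs adfuj wlb mfb djrlu ncjm zhcfv ffk
Hunk 4: at line 10 remove [djrlu,ncjm] add [paxio] -> 13 lines: btfh uimnp kmi fpnl rier otrh obs adfuj wlb mfb paxio zhcfv ffk
Hunk 5: at line 7 remove [wlb,mfb,paxio] add [lmf,wsms,ukpac] -> 13 lines: btfh uimnp kmi fpnl rier otrh obs adfuj lmf wsms ukpac zhcfv ffk

Answer: btfh
uimnp
kmi
fpnl
rier
otrh
obs
adfuj
lmf
wsms
ukpac
zhcfv
ffk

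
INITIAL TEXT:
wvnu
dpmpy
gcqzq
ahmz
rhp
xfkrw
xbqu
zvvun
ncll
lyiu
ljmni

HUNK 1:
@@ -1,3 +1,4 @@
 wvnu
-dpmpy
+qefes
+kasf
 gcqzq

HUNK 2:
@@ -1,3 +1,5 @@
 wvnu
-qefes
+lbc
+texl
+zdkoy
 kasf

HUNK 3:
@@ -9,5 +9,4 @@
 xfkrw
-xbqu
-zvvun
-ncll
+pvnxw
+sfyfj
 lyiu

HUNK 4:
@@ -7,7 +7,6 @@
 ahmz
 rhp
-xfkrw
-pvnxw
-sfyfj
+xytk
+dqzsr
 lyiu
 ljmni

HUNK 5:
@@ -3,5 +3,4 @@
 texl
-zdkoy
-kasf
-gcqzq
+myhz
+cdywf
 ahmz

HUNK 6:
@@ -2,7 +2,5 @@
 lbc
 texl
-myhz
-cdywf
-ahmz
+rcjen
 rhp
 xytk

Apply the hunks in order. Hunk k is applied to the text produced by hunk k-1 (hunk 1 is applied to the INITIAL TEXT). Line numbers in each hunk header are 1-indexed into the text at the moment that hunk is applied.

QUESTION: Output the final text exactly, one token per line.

Hunk 1: at line 1 remove [dpmpy] add [qefes,kasf] -> 12 lines: wvnu qefes kasf gcqzq ahmz rhp xfkrw xbqu zvvun ncll lyiu ljmni
Hunk 2: at line 1 remove [qefes] add [lbc,texl,zdkoy] -> 14 lines: wvnu lbc texl zdkoy kasf gcqzq ahmz rhp xfkrw xbqu zvvun ncll lyiu ljmni
Hunk 3: at line 9 remove [xbqu,zvvun,ncll] add [pvnxw,sfyfj] -> 13 lines: wvnu lbc texl zdkoy kasf gcqzq ahmz rhp xfkrw pvnxw sfyfj lyiu ljmni
Hunk 4: at line 7 remove [xfkrw,pvnxw,sfyfj] add [xytk,dqzsr] -> 12 lines: wvnu lbc texl zdkoy kasf gcqzq ahmz rhp xytk dqzsr lyiu ljmni
Hunk 5: at line 3 remove [zdkoy,kasf,gcqzq] add [myhz,cdywf] -> 11 lines: wvnu lbc texl myhz cdywf ahmz rhp xytk dqzsr lyiu ljmni
Hunk 6: at line 2 remove [myhz,cdywf,ahmz] add [rcjen] -> 9 lines: wvnu lbc texl rcjen rhp xytk dqzsr lyiu ljmni

Answer: wvnu
lbc
texl
rcjen
rhp
xytk
dqzsr
lyiu
ljmni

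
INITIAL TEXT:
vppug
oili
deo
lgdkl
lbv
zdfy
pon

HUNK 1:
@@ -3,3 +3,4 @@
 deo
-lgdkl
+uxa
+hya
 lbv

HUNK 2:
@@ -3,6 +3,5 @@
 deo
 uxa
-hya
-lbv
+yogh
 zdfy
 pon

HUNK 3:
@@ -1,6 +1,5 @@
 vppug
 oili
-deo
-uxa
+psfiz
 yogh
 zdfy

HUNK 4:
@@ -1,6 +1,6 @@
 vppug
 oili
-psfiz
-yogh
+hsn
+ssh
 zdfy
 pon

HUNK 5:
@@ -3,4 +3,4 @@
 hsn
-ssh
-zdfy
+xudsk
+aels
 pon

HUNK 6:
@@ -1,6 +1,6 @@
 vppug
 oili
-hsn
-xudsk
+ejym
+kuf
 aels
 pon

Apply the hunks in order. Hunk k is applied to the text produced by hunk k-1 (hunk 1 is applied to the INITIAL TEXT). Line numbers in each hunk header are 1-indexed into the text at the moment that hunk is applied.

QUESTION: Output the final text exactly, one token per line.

Hunk 1: at line 3 remove [lgdkl] add [uxa,hya] -> 8 lines: vppug oili deo uxa hya lbv zdfy pon
Hunk 2: at line 3 remove [hya,lbv] add [yogh] -> 7 lines: vppug oili deo uxa yogh zdfy pon
Hunk 3: at line 1 remove [deo,uxa] add [psfiz] -> 6 lines: vppug oili psfiz yogh zdfy pon
Hunk 4: at line 1 remove [psfiz,yogh] add [hsn,ssh] -> 6 lines: vppug oili hsn ssh zdfy pon
Hunk 5: at line 3 remove [ssh,zdfy] add [xudsk,aels] -> 6 lines: vppug oili hsn xudsk aels pon
Hunk 6: at line 1 remove [hsn,xudsk] add [ejym,kuf] -> 6 lines: vppug oili ejym kuf aels pon

Answer: vppug
oili
ejym
kuf
aels
pon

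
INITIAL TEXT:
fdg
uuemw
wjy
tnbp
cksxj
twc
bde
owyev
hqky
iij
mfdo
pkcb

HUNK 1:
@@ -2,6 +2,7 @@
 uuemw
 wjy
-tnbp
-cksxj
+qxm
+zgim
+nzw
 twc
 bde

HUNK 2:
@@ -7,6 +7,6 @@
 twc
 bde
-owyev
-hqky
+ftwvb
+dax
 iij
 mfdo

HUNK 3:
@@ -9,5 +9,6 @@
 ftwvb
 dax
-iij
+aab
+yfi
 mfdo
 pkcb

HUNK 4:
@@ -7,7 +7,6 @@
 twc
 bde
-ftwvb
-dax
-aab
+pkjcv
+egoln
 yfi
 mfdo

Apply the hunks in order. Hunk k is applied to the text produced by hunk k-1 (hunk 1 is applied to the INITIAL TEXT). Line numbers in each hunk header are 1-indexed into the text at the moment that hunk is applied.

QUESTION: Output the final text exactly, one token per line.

Hunk 1: at line 2 remove [tnbp,cksxj] add [qxm,zgim,nzw] -> 13 lines: fdg uuemw wjy qxm zgim nzw twc bde owyev hqky iij mfdo pkcb
Hunk 2: at line 7 remove [owyev,hqky] add [ftwvb,dax] -> 13 lines: fdg uuemw wjy qxm zgim nzw twc bde ftwvb dax iij mfdo pkcb
Hunk 3: at line 9 remove [iij] add [aab,yfi] -> 14 lines: fdg uuemw wjy qxm zgim nzw twc bde ftwvb dax aab yfi mfdo pkcb
Hunk 4: at line 7 remove [ftwvb,dax,aab] add [pkjcv,egoln] -> 13 lines: fdg uuemw wjy qxm zgim nzw twc bde pkjcv egoln yfi mfdo pkcb

Answer: fdg
uuemw
wjy
qxm
zgim
nzw
twc
bde
pkjcv
egoln
yfi
mfdo
pkcb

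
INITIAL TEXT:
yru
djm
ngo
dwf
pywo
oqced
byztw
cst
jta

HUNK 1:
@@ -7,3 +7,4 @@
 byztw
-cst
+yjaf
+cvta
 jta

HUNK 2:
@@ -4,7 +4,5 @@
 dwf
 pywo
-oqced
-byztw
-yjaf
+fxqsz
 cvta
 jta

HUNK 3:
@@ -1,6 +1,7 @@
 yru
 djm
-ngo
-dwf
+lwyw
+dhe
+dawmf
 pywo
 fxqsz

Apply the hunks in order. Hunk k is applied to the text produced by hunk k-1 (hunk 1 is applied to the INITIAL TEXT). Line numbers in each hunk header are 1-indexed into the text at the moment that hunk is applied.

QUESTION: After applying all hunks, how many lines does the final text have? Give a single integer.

Hunk 1: at line 7 remove [cst] add [yjaf,cvta] -> 10 lines: yru djm ngo dwf pywo oqced byztw yjaf cvta jta
Hunk 2: at line 4 remove [oqced,byztw,yjaf] add [fxqsz] -> 8 lines: yru djm ngo dwf pywo fxqsz cvta jta
Hunk 3: at line 1 remove [ngo,dwf] add [lwyw,dhe,dawmf] -> 9 lines: yru djm lwyw dhe dawmf pywo fxqsz cvta jta
Final line count: 9

Answer: 9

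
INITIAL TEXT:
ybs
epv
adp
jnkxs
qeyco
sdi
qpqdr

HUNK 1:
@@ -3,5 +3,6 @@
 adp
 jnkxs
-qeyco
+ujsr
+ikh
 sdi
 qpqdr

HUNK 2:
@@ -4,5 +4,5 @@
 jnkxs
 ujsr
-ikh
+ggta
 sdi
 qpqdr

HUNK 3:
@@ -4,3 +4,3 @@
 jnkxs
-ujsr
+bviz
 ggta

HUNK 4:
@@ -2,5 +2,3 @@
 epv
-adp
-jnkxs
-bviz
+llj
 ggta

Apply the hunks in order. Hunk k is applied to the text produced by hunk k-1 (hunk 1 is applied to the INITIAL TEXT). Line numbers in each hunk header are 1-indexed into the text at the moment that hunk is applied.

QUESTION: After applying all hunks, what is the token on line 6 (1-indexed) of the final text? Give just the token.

Answer: qpqdr

Derivation:
Hunk 1: at line 3 remove [qeyco] add [ujsr,ikh] -> 8 lines: ybs epv adp jnkxs ujsr ikh sdi qpqdr
Hunk 2: at line 4 remove [ikh] add [ggta] -> 8 lines: ybs epv adp jnkxs ujsr ggta sdi qpqdr
Hunk 3: at line 4 remove [ujsr] add [bviz] -> 8 lines: ybs epv adp jnkxs bviz ggta sdi qpqdr
Hunk 4: at line 2 remove [adp,jnkxs,bviz] add [llj] -> 6 lines: ybs epv llj ggta sdi qpqdr
Final line 6: qpqdr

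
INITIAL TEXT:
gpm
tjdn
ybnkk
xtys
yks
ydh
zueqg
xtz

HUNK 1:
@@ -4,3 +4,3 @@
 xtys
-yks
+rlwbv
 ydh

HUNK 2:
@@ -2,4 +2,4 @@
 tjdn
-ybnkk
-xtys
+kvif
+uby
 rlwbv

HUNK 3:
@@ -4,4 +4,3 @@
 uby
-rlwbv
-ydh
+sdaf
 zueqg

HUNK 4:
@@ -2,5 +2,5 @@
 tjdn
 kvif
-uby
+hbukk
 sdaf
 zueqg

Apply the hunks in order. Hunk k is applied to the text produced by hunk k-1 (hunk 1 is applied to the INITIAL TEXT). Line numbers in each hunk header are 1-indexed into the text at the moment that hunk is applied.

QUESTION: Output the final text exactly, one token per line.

Hunk 1: at line 4 remove [yks] add [rlwbv] -> 8 lines: gpm tjdn ybnkk xtys rlwbv ydh zueqg xtz
Hunk 2: at line 2 remove [ybnkk,xtys] add [kvif,uby] -> 8 lines: gpm tjdn kvif uby rlwbv ydh zueqg xtz
Hunk 3: at line 4 remove [rlwbv,ydh] add [sdaf] -> 7 lines: gpm tjdn kvif uby sdaf zueqg xtz
Hunk 4: at line 2 remove [uby] add [hbukk] -> 7 lines: gpm tjdn kvif hbukk sdaf zueqg xtz

Answer: gpm
tjdn
kvif
hbukk
sdaf
zueqg
xtz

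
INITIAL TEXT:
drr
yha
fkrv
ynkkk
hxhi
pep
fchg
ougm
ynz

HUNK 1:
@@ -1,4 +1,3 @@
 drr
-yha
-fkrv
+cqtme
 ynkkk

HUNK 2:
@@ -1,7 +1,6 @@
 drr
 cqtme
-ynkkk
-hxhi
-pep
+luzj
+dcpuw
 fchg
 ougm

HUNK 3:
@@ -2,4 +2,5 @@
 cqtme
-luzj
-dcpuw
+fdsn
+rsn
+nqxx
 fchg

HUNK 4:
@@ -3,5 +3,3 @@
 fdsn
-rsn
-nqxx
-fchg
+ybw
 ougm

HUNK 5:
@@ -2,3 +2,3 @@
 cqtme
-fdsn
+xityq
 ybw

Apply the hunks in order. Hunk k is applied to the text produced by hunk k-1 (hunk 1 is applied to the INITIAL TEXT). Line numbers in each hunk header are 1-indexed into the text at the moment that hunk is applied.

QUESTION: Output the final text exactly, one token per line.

Answer: drr
cqtme
xityq
ybw
ougm
ynz

Derivation:
Hunk 1: at line 1 remove [yha,fkrv] add [cqtme] -> 8 lines: drr cqtme ynkkk hxhi pep fchg ougm ynz
Hunk 2: at line 1 remove [ynkkk,hxhi,pep] add [luzj,dcpuw] -> 7 lines: drr cqtme luzj dcpuw fchg ougm ynz
Hunk 3: at line 2 remove [luzj,dcpuw] add [fdsn,rsn,nqxx] -> 8 lines: drr cqtme fdsn rsn nqxx fchg ougm ynz
Hunk 4: at line 3 remove [rsn,nqxx,fchg] add [ybw] -> 6 lines: drr cqtme fdsn ybw ougm ynz
Hunk 5: at line 2 remove [fdsn] add [xityq] -> 6 lines: drr cqtme xityq ybw ougm ynz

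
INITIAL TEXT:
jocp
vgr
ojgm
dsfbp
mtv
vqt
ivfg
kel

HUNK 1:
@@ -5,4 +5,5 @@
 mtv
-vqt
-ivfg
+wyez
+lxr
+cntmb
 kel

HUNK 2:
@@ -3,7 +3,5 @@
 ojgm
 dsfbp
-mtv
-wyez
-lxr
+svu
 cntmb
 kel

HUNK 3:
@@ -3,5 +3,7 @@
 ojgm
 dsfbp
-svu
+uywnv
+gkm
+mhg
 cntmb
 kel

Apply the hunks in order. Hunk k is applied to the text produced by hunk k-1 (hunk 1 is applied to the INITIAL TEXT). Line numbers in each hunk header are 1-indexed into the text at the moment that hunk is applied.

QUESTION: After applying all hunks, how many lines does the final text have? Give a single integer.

Answer: 9

Derivation:
Hunk 1: at line 5 remove [vqt,ivfg] add [wyez,lxr,cntmb] -> 9 lines: jocp vgr ojgm dsfbp mtv wyez lxr cntmb kel
Hunk 2: at line 3 remove [mtv,wyez,lxr] add [svu] -> 7 lines: jocp vgr ojgm dsfbp svu cntmb kel
Hunk 3: at line 3 remove [svu] add [uywnv,gkm,mhg] -> 9 lines: jocp vgr ojgm dsfbp uywnv gkm mhg cntmb kel
Final line count: 9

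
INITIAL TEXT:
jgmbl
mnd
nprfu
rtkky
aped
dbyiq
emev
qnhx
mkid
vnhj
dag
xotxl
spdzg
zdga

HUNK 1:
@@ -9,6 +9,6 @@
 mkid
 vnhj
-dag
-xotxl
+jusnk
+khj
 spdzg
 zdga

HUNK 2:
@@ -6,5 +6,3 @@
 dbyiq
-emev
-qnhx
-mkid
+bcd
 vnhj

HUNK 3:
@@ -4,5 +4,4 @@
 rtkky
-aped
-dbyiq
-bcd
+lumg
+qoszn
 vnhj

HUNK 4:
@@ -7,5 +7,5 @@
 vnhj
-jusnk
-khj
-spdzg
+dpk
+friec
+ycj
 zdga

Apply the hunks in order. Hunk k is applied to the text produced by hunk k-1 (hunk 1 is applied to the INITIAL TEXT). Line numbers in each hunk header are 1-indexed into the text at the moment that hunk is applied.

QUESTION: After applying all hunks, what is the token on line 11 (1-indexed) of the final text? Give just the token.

Hunk 1: at line 9 remove [dag,xotxl] add [jusnk,khj] -> 14 lines: jgmbl mnd nprfu rtkky aped dbyiq emev qnhx mkid vnhj jusnk khj spdzg zdga
Hunk 2: at line 6 remove [emev,qnhx,mkid] add [bcd] -> 12 lines: jgmbl mnd nprfu rtkky aped dbyiq bcd vnhj jusnk khj spdzg zdga
Hunk 3: at line 4 remove [aped,dbyiq,bcd] add [lumg,qoszn] -> 11 lines: jgmbl mnd nprfu rtkky lumg qoszn vnhj jusnk khj spdzg zdga
Hunk 4: at line 7 remove [jusnk,khj,spdzg] add [dpk,friec,ycj] -> 11 lines: jgmbl mnd nprfu rtkky lumg qoszn vnhj dpk friec ycj zdga
Final line 11: zdga

Answer: zdga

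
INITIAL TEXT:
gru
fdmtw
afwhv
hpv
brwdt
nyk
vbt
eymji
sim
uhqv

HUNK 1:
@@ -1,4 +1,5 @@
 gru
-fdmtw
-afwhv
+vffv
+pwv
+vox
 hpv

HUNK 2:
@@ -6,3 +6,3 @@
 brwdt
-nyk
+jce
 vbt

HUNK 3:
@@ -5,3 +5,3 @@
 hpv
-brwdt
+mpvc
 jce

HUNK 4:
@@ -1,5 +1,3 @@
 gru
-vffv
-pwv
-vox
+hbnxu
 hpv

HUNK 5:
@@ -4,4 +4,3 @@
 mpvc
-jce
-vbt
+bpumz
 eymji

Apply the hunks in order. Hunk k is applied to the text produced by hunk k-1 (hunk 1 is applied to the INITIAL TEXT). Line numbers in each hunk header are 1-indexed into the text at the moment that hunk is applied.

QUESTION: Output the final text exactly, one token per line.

Hunk 1: at line 1 remove [fdmtw,afwhv] add [vffv,pwv,vox] -> 11 lines: gru vffv pwv vox hpv brwdt nyk vbt eymji sim uhqv
Hunk 2: at line 6 remove [nyk] add [jce] -> 11 lines: gru vffv pwv vox hpv brwdt jce vbt eymji sim uhqv
Hunk 3: at line 5 remove [brwdt] add [mpvc] -> 11 lines: gru vffv pwv vox hpv mpvc jce vbt eymji sim uhqv
Hunk 4: at line 1 remove [vffv,pwv,vox] add [hbnxu] -> 9 lines: gru hbnxu hpv mpvc jce vbt eymji sim uhqv
Hunk 5: at line 4 remove [jce,vbt] add [bpumz] -> 8 lines: gru hbnxu hpv mpvc bpumz eymji sim uhqv

Answer: gru
hbnxu
hpv
mpvc
bpumz
eymji
sim
uhqv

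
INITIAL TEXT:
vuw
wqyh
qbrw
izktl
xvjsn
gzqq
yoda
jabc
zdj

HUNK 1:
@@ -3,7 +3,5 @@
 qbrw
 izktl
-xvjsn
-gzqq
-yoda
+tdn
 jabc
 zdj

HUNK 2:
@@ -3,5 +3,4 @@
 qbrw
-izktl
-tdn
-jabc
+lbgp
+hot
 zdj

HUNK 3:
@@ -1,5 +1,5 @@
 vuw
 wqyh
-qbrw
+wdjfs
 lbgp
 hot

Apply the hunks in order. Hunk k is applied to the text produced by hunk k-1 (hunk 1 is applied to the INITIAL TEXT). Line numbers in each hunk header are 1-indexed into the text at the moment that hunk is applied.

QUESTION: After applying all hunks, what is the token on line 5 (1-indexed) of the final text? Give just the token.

Answer: hot

Derivation:
Hunk 1: at line 3 remove [xvjsn,gzqq,yoda] add [tdn] -> 7 lines: vuw wqyh qbrw izktl tdn jabc zdj
Hunk 2: at line 3 remove [izktl,tdn,jabc] add [lbgp,hot] -> 6 lines: vuw wqyh qbrw lbgp hot zdj
Hunk 3: at line 1 remove [qbrw] add [wdjfs] -> 6 lines: vuw wqyh wdjfs lbgp hot zdj
Final line 5: hot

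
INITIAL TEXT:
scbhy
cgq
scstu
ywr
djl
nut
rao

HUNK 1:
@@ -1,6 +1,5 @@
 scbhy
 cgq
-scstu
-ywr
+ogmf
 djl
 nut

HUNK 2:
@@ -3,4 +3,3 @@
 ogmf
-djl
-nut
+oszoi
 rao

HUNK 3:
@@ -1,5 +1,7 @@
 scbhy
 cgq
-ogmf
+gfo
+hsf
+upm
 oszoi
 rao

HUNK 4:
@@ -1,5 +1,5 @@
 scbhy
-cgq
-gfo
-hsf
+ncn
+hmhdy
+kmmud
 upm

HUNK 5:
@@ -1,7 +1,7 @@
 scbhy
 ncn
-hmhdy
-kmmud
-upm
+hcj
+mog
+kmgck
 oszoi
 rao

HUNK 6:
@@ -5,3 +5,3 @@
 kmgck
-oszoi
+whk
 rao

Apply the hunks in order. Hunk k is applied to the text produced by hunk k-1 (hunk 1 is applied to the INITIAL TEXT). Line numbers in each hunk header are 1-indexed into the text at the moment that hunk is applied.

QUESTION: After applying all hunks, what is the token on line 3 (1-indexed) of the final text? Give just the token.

Answer: hcj

Derivation:
Hunk 1: at line 1 remove [scstu,ywr] add [ogmf] -> 6 lines: scbhy cgq ogmf djl nut rao
Hunk 2: at line 3 remove [djl,nut] add [oszoi] -> 5 lines: scbhy cgq ogmf oszoi rao
Hunk 3: at line 1 remove [ogmf] add [gfo,hsf,upm] -> 7 lines: scbhy cgq gfo hsf upm oszoi rao
Hunk 4: at line 1 remove [cgq,gfo,hsf] add [ncn,hmhdy,kmmud] -> 7 lines: scbhy ncn hmhdy kmmud upm oszoi rao
Hunk 5: at line 1 remove [hmhdy,kmmud,upm] add [hcj,mog,kmgck] -> 7 lines: scbhy ncn hcj mog kmgck oszoi rao
Hunk 6: at line 5 remove [oszoi] add [whk] -> 7 lines: scbhy ncn hcj mog kmgck whk rao
Final line 3: hcj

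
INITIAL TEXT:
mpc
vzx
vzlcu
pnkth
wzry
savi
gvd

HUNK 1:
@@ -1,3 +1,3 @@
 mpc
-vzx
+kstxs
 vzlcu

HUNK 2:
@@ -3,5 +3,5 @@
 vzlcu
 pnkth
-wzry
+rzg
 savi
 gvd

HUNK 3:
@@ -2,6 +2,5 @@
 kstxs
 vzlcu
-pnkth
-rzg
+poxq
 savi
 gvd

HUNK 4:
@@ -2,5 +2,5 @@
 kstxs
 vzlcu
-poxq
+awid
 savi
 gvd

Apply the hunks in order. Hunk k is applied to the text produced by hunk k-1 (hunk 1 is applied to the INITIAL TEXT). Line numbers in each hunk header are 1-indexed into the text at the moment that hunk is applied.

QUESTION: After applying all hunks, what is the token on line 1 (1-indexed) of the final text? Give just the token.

Answer: mpc

Derivation:
Hunk 1: at line 1 remove [vzx] add [kstxs] -> 7 lines: mpc kstxs vzlcu pnkth wzry savi gvd
Hunk 2: at line 3 remove [wzry] add [rzg] -> 7 lines: mpc kstxs vzlcu pnkth rzg savi gvd
Hunk 3: at line 2 remove [pnkth,rzg] add [poxq] -> 6 lines: mpc kstxs vzlcu poxq savi gvd
Hunk 4: at line 2 remove [poxq] add [awid] -> 6 lines: mpc kstxs vzlcu awid savi gvd
Final line 1: mpc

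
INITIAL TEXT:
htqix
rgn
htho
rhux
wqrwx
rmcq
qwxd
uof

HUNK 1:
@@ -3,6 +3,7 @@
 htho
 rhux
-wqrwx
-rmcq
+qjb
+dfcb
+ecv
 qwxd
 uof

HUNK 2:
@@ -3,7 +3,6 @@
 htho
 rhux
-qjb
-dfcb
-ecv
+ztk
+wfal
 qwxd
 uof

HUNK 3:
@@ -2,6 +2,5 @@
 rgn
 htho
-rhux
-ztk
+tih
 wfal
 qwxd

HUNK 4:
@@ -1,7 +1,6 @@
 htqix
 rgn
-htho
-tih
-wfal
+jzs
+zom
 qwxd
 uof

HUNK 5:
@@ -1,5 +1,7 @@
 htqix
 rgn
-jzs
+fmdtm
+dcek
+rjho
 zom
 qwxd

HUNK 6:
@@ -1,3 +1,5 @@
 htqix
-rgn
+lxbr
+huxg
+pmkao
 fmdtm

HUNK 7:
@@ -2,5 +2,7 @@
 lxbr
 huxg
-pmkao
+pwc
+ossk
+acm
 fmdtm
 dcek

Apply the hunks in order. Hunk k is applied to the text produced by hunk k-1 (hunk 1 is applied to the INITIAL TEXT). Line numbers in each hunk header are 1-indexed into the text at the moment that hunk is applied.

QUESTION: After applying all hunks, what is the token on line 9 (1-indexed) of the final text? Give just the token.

Answer: rjho

Derivation:
Hunk 1: at line 3 remove [wqrwx,rmcq] add [qjb,dfcb,ecv] -> 9 lines: htqix rgn htho rhux qjb dfcb ecv qwxd uof
Hunk 2: at line 3 remove [qjb,dfcb,ecv] add [ztk,wfal] -> 8 lines: htqix rgn htho rhux ztk wfal qwxd uof
Hunk 3: at line 2 remove [rhux,ztk] add [tih] -> 7 lines: htqix rgn htho tih wfal qwxd uof
Hunk 4: at line 1 remove [htho,tih,wfal] add [jzs,zom] -> 6 lines: htqix rgn jzs zom qwxd uof
Hunk 5: at line 1 remove [jzs] add [fmdtm,dcek,rjho] -> 8 lines: htqix rgn fmdtm dcek rjho zom qwxd uof
Hunk 6: at line 1 remove [rgn] add [lxbr,huxg,pmkao] -> 10 lines: htqix lxbr huxg pmkao fmdtm dcek rjho zom qwxd uof
Hunk 7: at line 2 remove [pmkao] add [pwc,ossk,acm] -> 12 lines: htqix lxbr huxg pwc ossk acm fmdtm dcek rjho zom qwxd uof
Final line 9: rjho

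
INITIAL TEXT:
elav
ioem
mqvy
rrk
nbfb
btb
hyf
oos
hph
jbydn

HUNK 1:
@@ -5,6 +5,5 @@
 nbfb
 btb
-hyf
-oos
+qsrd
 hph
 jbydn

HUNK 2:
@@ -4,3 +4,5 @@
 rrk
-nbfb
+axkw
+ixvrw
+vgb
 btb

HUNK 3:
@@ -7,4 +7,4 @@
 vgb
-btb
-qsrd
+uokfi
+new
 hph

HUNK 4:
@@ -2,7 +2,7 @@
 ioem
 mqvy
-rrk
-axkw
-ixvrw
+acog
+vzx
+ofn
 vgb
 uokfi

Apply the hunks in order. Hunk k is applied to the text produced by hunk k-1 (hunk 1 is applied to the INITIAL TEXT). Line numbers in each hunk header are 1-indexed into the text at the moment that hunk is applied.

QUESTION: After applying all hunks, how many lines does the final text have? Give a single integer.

Answer: 11

Derivation:
Hunk 1: at line 5 remove [hyf,oos] add [qsrd] -> 9 lines: elav ioem mqvy rrk nbfb btb qsrd hph jbydn
Hunk 2: at line 4 remove [nbfb] add [axkw,ixvrw,vgb] -> 11 lines: elav ioem mqvy rrk axkw ixvrw vgb btb qsrd hph jbydn
Hunk 3: at line 7 remove [btb,qsrd] add [uokfi,new] -> 11 lines: elav ioem mqvy rrk axkw ixvrw vgb uokfi new hph jbydn
Hunk 4: at line 2 remove [rrk,axkw,ixvrw] add [acog,vzx,ofn] -> 11 lines: elav ioem mqvy acog vzx ofn vgb uokfi new hph jbydn
Final line count: 11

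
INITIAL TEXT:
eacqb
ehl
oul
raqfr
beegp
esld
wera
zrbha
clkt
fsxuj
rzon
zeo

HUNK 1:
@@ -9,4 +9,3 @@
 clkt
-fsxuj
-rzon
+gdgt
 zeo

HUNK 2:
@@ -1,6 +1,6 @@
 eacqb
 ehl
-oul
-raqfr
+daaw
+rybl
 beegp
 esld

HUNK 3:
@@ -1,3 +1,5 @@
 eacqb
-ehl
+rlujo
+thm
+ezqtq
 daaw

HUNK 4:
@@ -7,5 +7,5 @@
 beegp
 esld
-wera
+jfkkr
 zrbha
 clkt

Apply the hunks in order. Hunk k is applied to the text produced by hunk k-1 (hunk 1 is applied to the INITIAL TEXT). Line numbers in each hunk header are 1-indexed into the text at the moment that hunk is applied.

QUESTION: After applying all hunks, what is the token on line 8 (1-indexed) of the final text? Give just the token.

Hunk 1: at line 9 remove [fsxuj,rzon] add [gdgt] -> 11 lines: eacqb ehl oul raqfr beegp esld wera zrbha clkt gdgt zeo
Hunk 2: at line 1 remove [oul,raqfr] add [daaw,rybl] -> 11 lines: eacqb ehl daaw rybl beegp esld wera zrbha clkt gdgt zeo
Hunk 3: at line 1 remove [ehl] add [rlujo,thm,ezqtq] -> 13 lines: eacqb rlujo thm ezqtq daaw rybl beegp esld wera zrbha clkt gdgt zeo
Hunk 4: at line 7 remove [wera] add [jfkkr] -> 13 lines: eacqb rlujo thm ezqtq daaw rybl beegp esld jfkkr zrbha clkt gdgt zeo
Final line 8: esld

Answer: esld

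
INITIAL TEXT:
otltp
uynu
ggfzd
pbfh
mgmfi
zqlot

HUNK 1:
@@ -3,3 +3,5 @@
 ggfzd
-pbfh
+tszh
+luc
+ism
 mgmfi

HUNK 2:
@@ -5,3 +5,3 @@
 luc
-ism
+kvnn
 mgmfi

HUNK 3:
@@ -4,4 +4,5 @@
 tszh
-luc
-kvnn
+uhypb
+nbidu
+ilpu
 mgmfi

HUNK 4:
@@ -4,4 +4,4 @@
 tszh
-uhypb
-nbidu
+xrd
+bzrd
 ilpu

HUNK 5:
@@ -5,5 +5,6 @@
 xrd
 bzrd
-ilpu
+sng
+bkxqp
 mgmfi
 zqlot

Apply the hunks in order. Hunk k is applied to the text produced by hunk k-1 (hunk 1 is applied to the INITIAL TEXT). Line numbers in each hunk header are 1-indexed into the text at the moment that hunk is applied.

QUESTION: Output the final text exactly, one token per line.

Hunk 1: at line 3 remove [pbfh] add [tszh,luc,ism] -> 8 lines: otltp uynu ggfzd tszh luc ism mgmfi zqlot
Hunk 2: at line 5 remove [ism] add [kvnn] -> 8 lines: otltp uynu ggfzd tszh luc kvnn mgmfi zqlot
Hunk 3: at line 4 remove [luc,kvnn] add [uhypb,nbidu,ilpu] -> 9 lines: otltp uynu ggfzd tszh uhypb nbidu ilpu mgmfi zqlot
Hunk 4: at line 4 remove [uhypb,nbidu] add [xrd,bzrd] -> 9 lines: otltp uynu ggfzd tszh xrd bzrd ilpu mgmfi zqlot
Hunk 5: at line 5 remove [ilpu] add [sng,bkxqp] -> 10 lines: otltp uynu ggfzd tszh xrd bzrd sng bkxqp mgmfi zqlot

Answer: otltp
uynu
ggfzd
tszh
xrd
bzrd
sng
bkxqp
mgmfi
zqlot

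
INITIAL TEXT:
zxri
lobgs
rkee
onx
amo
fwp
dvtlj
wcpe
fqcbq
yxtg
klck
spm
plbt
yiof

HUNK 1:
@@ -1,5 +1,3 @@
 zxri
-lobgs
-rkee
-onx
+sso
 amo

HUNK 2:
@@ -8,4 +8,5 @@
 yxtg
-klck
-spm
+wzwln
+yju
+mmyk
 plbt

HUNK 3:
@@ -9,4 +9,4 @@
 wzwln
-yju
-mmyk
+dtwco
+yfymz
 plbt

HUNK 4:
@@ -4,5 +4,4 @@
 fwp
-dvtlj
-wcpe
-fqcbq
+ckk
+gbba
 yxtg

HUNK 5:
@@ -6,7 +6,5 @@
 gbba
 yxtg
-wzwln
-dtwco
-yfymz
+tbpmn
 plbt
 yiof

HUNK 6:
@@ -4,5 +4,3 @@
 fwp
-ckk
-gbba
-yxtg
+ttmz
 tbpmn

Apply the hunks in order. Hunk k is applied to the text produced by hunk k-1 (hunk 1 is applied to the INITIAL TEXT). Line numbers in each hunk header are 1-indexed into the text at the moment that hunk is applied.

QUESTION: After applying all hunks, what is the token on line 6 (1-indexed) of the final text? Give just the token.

Hunk 1: at line 1 remove [lobgs,rkee,onx] add [sso] -> 12 lines: zxri sso amo fwp dvtlj wcpe fqcbq yxtg klck spm plbt yiof
Hunk 2: at line 8 remove [klck,spm] add [wzwln,yju,mmyk] -> 13 lines: zxri sso amo fwp dvtlj wcpe fqcbq yxtg wzwln yju mmyk plbt yiof
Hunk 3: at line 9 remove [yju,mmyk] add [dtwco,yfymz] -> 13 lines: zxri sso amo fwp dvtlj wcpe fqcbq yxtg wzwln dtwco yfymz plbt yiof
Hunk 4: at line 4 remove [dvtlj,wcpe,fqcbq] add [ckk,gbba] -> 12 lines: zxri sso amo fwp ckk gbba yxtg wzwln dtwco yfymz plbt yiof
Hunk 5: at line 6 remove [wzwln,dtwco,yfymz] add [tbpmn] -> 10 lines: zxri sso amo fwp ckk gbba yxtg tbpmn plbt yiof
Hunk 6: at line 4 remove [ckk,gbba,yxtg] add [ttmz] -> 8 lines: zxri sso amo fwp ttmz tbpmn plbt yiof
Final line 6: tbpmn

Answer: tbpmn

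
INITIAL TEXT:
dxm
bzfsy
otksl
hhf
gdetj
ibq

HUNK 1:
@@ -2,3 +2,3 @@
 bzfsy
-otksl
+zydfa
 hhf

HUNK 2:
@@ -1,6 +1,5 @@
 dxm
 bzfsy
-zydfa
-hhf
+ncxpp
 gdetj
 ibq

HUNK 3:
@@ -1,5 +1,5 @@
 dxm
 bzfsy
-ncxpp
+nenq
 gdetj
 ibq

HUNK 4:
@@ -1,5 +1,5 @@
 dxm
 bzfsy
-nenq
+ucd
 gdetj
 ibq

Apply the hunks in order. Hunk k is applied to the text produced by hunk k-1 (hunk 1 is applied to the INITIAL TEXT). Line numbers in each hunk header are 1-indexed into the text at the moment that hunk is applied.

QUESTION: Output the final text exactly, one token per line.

Hunk 1: at line 2 remove [otksl] add [zydfa] -> 6 lines: dxm bzfsy zydfa hhf gdetj ibq
Hunk 2: at line 1 remove [zydfa,hhf] add [ncxpp] -> 5 lines: dxm bzfsy ncxpp gdetj ibq
Hunk 3: at line 1 remove [ncxpp] add [nenq] -> 5 lines: dxm bzfsy nenq gdetj ibq
Hunk 4: at line 1 remove [nenq] add [ucd] -> 5 lines: dxm bzfsy ucd gdetj ibq

Answer: dxm
bzfsy
ucd
gdetj
ibq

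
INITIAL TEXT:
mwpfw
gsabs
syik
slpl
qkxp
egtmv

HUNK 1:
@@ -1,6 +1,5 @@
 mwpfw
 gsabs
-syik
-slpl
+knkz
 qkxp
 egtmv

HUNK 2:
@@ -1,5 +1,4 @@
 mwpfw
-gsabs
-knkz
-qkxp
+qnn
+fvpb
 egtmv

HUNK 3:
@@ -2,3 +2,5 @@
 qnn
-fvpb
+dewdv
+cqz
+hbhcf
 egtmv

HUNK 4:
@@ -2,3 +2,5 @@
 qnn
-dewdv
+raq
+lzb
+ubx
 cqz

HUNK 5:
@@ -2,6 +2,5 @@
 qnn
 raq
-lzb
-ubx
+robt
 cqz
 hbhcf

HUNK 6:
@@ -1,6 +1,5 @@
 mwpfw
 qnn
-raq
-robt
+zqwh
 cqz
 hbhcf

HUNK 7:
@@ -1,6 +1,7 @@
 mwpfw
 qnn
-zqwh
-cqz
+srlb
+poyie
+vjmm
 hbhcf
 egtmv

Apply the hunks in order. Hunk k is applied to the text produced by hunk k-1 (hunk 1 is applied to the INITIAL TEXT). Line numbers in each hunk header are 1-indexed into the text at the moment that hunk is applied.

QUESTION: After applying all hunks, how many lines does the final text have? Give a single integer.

Answer: 7

Derivation:
Hunk 1: at line 1 remove [syik,slpl] add [knkz] -> 5 lines: mwpfw gsabs knkz qkxp egtmv
Hunk 2: at line 1 remove [gsabs,knkz,qkxp] add [qnn,fvpb] -> 4 lines: mwpfw qnn fvpb egtmv
Hunk 3: at line 2 remove [fvpb] add [dewdv,cqz,hbhcf] -> 6 lines: mwpfw qnn dewdv cqz hbhcf egtmv
Hunk 4: at line 2 remove [dewdv] add [raq,lzb,ubx] -> 8 lines: mwpfw qnn raq lzb ubx cqz hbhcf egtmv
Hunk 5: at line 2 remove [lzb,ubx] add [robt] -> 7 lines: mwpfw qnn raq robt cqz hbhcf egtmv
Hunk 6: at line 1 remove [raq,robt] add [zqwh] -> 6 lines: mwpfw qnn zqwh cqz hbhcf egtmv
Hunk 7: at line 1 remove [zqwh,cqz] add [srlb,poyie,vjmm] -> 7 lines: mwpfw qnn srlb poyie vjmm hbhcf egtmv
Final line count: 7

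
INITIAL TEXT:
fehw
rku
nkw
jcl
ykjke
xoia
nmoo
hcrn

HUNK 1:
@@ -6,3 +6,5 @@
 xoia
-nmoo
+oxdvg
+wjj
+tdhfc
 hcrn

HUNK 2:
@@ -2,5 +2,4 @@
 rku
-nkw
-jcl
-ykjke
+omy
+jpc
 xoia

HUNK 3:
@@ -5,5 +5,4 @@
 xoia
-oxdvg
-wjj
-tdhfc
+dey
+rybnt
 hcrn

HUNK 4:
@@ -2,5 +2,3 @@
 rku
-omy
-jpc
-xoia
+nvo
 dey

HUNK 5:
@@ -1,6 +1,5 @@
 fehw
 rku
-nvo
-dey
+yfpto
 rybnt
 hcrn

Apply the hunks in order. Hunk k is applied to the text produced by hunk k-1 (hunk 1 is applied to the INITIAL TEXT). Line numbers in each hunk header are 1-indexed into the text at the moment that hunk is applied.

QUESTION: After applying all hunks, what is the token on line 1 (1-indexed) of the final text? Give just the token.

Answer: fehw

Derivation:
Hunk 1: at line 6 remove [nmoo] add [oxdvg,wjj,tdhfc] -> 10 lines: fehw rku nkw jcl ykjke xoia oxdvg wjj tdhfc hcrn
Hunk 2: at line 2 remove [nkw,jcl,ykjke] add [omy,jpc] -> 9 lines: fehw rku omy jpc xoia oxdvg wjj tdhfc hcrn
Hunk 3: at line 5 remove [oxdvg,wjj,tdhfc] add [dey,rybnt] -> 8 lines: fehw rku omy jpc xoia dey rybnt hcrn
Hunk 4: at line 2 remove [omy,jpc,xoia] add [nvo] -> 6 lines: fehw rku nvo dey rybnt hcrn
Hunk 5: at line 1 remove [nvo,dey] add [yfpto] -> 5 lines: fehw rku yfpto rybnt hcrn
Final line 1: fehw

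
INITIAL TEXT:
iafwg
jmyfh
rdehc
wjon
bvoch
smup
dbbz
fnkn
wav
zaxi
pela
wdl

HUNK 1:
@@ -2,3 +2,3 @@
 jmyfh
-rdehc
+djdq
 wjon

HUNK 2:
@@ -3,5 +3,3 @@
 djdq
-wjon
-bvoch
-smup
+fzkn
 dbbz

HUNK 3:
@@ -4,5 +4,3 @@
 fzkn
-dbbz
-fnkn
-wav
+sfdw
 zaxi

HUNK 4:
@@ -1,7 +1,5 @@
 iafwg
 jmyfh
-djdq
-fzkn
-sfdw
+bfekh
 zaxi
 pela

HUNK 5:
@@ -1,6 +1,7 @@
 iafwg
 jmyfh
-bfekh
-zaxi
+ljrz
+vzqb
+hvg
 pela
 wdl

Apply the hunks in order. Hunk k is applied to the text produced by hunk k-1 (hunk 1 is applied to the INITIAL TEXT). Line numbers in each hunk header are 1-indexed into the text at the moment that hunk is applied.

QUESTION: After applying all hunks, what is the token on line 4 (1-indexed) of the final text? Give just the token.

Hunk 1: at line 2 remove [rdehc] add [djdq] -> 12 lines: iafwg jmyfh djdq wjon bvoch smup dbbz fnkn wav zaxi pela wdl
Hunk 2: at line 3 remove [wjon,bvoch,smup] add [fzkn] -> 10 lines: iafwg jmyfh djdq fzkn dbbz fnkn wav zaxi pela wdl
Hunk 3: at line 4 remove [dbbz,fnkn,wav] add [sfdw] -> 8 lines: iafwg jmyfh djdq fzkn sfdw zaxi pela wdl
Hunk 4: at line 1 remove [djdq,fzkn,sfdw] add [bfekh] -> 6 lines: iafwg jmyfh bfekh zaxi pela wdl
Hunk 5: at line 1 remove [bfekh,zaxi] add [ljrz,vzqb,hvg] -> 7 lines: iafwg jmyfh ljrz vzqb hvg pela wdl
Final line 4: vzqb

Answer: vzqb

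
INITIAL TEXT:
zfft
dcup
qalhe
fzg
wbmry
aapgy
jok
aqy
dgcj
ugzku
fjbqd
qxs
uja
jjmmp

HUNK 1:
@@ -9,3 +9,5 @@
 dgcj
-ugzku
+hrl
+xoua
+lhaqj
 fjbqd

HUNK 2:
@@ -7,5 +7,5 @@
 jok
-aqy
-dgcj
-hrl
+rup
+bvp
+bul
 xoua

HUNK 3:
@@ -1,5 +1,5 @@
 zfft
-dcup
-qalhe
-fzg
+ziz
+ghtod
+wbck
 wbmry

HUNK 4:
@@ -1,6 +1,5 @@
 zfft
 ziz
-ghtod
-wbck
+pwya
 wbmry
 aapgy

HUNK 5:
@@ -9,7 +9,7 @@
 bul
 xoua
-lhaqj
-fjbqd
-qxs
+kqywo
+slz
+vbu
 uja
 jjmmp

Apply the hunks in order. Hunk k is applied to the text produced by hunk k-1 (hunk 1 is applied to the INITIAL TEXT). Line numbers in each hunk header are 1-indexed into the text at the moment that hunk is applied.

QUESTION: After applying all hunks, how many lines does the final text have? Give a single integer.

Answer: 15

Derivation:
Hunk 1: at line 9 remove [ugzku] add [hrl,xoua,lhaqj] -> 16 lines: zfft dcup qalhe fzg wbmry aapgy jok aqy dgcj hrl xoua lhaqj fjbqd qxs uja jjmmp
Hunk 2: at line 7 remove [aqy,dgcj,hrl] add [rup,bvp,bul] -> 16 lines: zfft dcup qalhe fzg wbmry aapgy jok rup bvp bul xoua lhaqj fjbqd qxs uja jjmmp
Hunk 3: at line 1 remove [dcup,qalhe,fzg] add [ziz,ghtod,wbck] -> 16 lines: zfft ziz ghtod wbck wbmry aapgy jok rup bvp bul xoua lhaqj fjbqd qxs uja jjmmp
Hunk 4: at line 1 remove [ghtod,wbck] add [pwya] -> 15 lines: zfft ziz pwya wbmry aapgy jok rup bvp bul xoua lhaqj fjbqd qxs uja jjmmp
Hunk 5: at line 9 remove [lhaqj,fjbqd,qxs] add [kqywo,slz,vbu] -> 15 lines: zfft ziz pwya wbmry aapgy jok rup bvp bul xoua kqywo slz vbu uja jjmmp
Final line count: 15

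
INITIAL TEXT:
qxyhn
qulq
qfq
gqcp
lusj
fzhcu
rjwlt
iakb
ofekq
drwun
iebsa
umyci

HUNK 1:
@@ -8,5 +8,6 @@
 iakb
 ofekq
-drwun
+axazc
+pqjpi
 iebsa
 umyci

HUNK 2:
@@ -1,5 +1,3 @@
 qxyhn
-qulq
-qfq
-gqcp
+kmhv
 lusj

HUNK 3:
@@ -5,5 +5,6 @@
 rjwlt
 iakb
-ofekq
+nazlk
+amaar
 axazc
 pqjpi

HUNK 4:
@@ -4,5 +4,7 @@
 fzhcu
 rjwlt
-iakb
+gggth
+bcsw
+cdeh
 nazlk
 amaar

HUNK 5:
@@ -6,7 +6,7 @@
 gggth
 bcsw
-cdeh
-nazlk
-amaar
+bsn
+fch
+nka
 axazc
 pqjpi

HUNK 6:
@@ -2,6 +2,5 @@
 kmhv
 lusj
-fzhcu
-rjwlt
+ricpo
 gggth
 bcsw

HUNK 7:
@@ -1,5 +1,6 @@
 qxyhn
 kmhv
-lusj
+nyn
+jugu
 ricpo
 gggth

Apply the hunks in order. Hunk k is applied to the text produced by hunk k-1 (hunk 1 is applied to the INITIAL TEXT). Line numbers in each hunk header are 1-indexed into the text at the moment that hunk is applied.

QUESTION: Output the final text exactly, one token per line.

Hunk 1: at line 8 remove [drwun] add [axazc,pqjpi] -> 13 lines: qxyhn qulq qfq gqcp lusj fzhcu rjwlt iakb ofekq axazc pqjpi iebsa umyci
Hunk 2: at line 1 remove [qulq,qfq,gqcp] add [kmhv] -> 11 lines: qxyhn kmhv lusj fzhcu rjwlt iakb ofekq axazc pqjpi iebsa umyci
Hunk 3: at line 5 remove [ofekq] add [nazlk,amaar] -> 12 lines: qxyhn kmhv lusj fzhcu rjwlt iakb nazlk amaar axazc pqjpi iebsa umyci
Hunk 4: at line 4 remove [iakb] add [gggth,bcsw,cdeh] -> 14 lines: qxyhn kmhv lusj fzhcu rjwlt gggth bcsw cdeh nazlk amaar axazc pqjpi iebsa umyci
Hunk 5: at line 6 remove [cdeh,nazlk,amaar] add [bsn,fch,nka] -> 14 lines: qxyhn kmhv lusj fzhcu rjwlt gggth bcsw bsn fch nka axazc pqjpi iebsa umyci
Hunk 6: at line 2 remove [fzhcu,rjwlt] add [ricpo] -> 13 lines: qxyhn kmhv lusj ricpo gggth bcsw bsn fch nka axazc pqjpi iebsa umyci
Hunk 7: at line 1 remove [lusj] add [nyn,jugu] -> 14 lines: qxyhn kmhv nyn jugu ricpo gggth bcsw bsn fch nka axazc pqjpi iebsa umyci

Answer: qxyhn
kmhv
nyn
jugu
ricpo
gggth
bcsw
bsn
fch
nka
axazc
pqjpi
iebsa
umyci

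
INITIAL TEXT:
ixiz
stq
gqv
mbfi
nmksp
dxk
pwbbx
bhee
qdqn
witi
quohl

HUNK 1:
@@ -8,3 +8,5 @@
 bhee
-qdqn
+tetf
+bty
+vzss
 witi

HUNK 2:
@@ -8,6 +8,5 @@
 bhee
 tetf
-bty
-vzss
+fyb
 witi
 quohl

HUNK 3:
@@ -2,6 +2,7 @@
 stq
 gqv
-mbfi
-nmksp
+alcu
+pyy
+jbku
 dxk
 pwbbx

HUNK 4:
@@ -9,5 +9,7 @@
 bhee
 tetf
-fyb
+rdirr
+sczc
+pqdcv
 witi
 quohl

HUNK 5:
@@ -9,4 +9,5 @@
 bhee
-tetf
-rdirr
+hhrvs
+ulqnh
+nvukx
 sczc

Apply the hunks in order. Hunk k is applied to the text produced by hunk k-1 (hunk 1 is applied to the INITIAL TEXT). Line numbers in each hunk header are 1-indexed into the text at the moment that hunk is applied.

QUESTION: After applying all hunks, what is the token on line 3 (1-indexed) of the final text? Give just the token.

Hunk 1: at line 8 remove [qdqn] add [tetf,bty,vzss] -> 13 lines: ixiz stq gqv mbfi nmksp dxk pwbbx bhee tetf bty vzss witi quohl
Hunk 2: at line 8 remove [bty,vzss] add [fyb] -> 12 lines: ixiz stq gqv mbfi nmksp dxk pwbbx bhee tetf fyb witi quohl
Hunk 3: at line 2 remove [mbfi,nmksp] add [alcu,pyy,jbku] -> 13 lines: ixiz stq gqv alcu pyy jbku dxk pwbbx bhee tetf fyb witi quohl
Hunk 4: at line 9 remove [fyb] add [rdirr,sczc,pqdcv] -> 15 lines: ixiz stq gqv alcu pyy jbku dxk pwbbx bhee tetf rdirr sczc pqdcv witi quohl
Hunk 5: at line 9 remove [tetf,rdirr] add [hhrvs,ulqnh,nvukx] -> 16 lines: ixiz stq gqv alcu pyy jbku dxk pwbbx bhee hhrvs ulqnh nvukx sczc pqdcv witi quohl
Final line 3: gqv

Answer: gqv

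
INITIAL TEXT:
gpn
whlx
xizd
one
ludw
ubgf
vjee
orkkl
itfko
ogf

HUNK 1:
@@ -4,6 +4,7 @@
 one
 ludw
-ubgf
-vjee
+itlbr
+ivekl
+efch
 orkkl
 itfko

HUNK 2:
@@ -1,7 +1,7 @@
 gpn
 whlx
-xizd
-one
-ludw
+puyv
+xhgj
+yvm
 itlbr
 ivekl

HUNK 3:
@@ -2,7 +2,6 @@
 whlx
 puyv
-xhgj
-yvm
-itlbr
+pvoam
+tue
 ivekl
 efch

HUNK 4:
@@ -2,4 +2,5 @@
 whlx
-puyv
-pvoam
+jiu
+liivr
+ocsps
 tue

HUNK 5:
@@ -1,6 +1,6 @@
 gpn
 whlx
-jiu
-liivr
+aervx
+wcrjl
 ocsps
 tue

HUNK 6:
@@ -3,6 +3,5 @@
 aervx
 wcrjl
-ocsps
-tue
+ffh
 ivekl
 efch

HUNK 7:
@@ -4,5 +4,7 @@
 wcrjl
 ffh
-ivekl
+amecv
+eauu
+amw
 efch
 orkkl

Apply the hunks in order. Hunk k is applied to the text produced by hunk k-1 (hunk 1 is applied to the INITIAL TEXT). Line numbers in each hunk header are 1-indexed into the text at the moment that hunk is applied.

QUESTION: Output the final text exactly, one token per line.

Hunk 1: at line 4 remove [ubgf,vjee] add [itlbr,ivekl,efch] -> 11 lines: gpn whlx xizd one ludw itlbr ivekl efch orkkl itfko ogf
Hunk 2: at line 1 remove [xizd,one,ludw] add [puyv,xhgj,yvm] -> 11 lines: gpn whlx puyv xhgj yvm itlbr ivekl efch orkkl itfko ogf
Hunk 3: at line 2 remove [xhgj,yvm,itlbr] add [pvoam,tue] -> 10 lines: gpn whlx puyv pvoam tue ivekl efch orkkl itfko ogf
Hunk 4: at line 2 remove [puyv,pvoam] add [jiu,liivr,ocsps] -> 11 lines: gpn whlx jiu liivr ocsps tue ivekl efch orkkl itfko ogf
Hunk 5: at line 1 remove [jiu,liivr] add [aervx,wcrjl] -> 11 lines: gpn whlx aervx wcrjl ocsps tue ivekl efch orkkl itfko ogf
Hunk 6: at line 3 remove [ocsps,tue] add [ffh] -> 10 lines: gpn whlx aervx wcrjl ffh ivekl efch orkkl itfko ogf
Hunk 7: at line 4 remove [ivekl] add [amecv,eauu,amw] -> 12 lines: gpn whlx aervx wcrjl ffh amecv eauu amw efch orkkl itfko ogf

Answer: gpn
whlx
aervx
wcrjl
ffh
amecv
eauu
amw
efch
orkkl
itfko
ogf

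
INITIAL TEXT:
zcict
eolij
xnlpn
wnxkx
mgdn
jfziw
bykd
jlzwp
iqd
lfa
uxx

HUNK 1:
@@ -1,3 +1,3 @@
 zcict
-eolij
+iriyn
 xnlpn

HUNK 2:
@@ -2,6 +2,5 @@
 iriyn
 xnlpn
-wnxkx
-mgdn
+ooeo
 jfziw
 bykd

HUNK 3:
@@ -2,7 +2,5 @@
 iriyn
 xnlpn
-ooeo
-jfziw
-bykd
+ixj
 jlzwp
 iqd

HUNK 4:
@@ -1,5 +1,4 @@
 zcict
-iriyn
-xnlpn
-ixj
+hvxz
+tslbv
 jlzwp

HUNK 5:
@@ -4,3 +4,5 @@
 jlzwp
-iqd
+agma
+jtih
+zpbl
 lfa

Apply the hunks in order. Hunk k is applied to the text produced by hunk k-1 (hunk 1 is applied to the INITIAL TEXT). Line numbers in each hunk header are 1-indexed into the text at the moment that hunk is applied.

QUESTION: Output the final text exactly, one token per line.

Hunk 1: at line 1 remove [eolij] add [iriyn] -> 11 lines: zcict iriyn xnlpn wnxkx mgdn jfziw bykd jlzwp iqd lfa uxx
Hunk 2: at line 2 remove [wnxkx,mgdn] add [ooeo] -> 10 lines: zcict iriyn xnlpn ooeo jfziw bykd jlzwp iqd lfa uxx
Hunk 3: at line 2 remove [ooeo,jfziw,bykd] add [ixj] -> 8 lines: zcict iriyn xnlpn ixj jlzwp iqd lfa uxx
Hunk 4: at line 1 remove [iriyn,xnlpn,ixj] add [hvxz,tslbv] -> 7 lines: zcict hvxz tslbv jlzwp iqd lfa uxx
Hunk 5: at line 4 remove [iqd] add [agma,jtih,zpbl] -> 9 lines: zcict hvxz tslbv jlzwp agma jtih zpbl lfa uxx

Answer: zcict
hvxz
tslbv
jlzwp
agma
jtih
zpbl
lfa
uxx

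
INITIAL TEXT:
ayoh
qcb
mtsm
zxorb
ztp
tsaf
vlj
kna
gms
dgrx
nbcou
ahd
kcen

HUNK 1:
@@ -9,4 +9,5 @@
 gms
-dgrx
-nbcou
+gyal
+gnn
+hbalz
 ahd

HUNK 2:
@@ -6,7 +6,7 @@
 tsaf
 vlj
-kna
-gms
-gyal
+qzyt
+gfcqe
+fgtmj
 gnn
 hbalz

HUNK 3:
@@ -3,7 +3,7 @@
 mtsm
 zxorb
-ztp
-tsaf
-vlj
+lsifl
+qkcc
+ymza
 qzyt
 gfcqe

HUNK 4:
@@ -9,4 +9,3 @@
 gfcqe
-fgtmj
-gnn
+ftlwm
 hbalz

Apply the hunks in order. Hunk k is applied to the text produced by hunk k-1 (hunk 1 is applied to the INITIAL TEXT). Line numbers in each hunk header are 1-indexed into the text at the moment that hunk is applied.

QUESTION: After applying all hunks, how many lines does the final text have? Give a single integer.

Answer: 13

Derivation:
Hunk 1: at line 9 remove [dgrx,nbcou] add [gyal,gnn,hbalz] -> 14 lines: ayoh qcb mtsm zxorb ztp tsaf vlj kna gms gyal gnn hbalz ahd kcen
Hunk 2: at line 6 remove [kna,gms,gyal] add [qzyt,gfcqe,fgtmj] -> 14 lines: ayoh qcb mtsm zxorb ztp tsaf vlj qzyt gfcqe fgtmj gnn hbalz ahd kcen
Hunk 3: at line 3 remove [ztp,tsaf,vlj] add [lsifl,qkcc,ymza] -> 14 lines: ayoh qcb mtsm zxorb lsifl qkcc ymza qzyt gfcqe fgtmj gnn hbalz ahd kcen
Hunk 4: at line 9 remove [fgtmj,gnn] add [ftlwm] -> 13 lines: ayoh qcb mtsm zxorb lsifl qkcc ymza qzyt gfcqe ftlwm hbalz ahd kcen
Final line count: 13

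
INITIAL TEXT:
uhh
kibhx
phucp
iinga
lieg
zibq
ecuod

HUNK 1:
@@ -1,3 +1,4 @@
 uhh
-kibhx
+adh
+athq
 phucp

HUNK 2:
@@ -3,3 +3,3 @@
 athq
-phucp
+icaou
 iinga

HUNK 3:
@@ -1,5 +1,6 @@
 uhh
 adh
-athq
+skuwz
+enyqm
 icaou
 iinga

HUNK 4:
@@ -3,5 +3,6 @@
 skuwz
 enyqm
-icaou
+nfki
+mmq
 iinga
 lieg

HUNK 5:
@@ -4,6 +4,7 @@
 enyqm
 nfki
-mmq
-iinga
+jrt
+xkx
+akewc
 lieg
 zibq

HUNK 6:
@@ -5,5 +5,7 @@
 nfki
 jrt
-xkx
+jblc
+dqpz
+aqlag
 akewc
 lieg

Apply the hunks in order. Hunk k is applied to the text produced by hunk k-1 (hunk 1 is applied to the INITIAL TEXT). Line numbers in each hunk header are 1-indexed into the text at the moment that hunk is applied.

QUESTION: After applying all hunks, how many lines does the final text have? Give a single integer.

Hunk 1: at line 1 remove [kibhx] add [adh,athq] -> 8 lines: uhh adh athq phucp iinga lieg zibq ecuod
Hunk 2: at line 3 remove [phucp] add [icaou] -> 8 lines: uhh adh athq icaou iinga lieg zibq ecuod
Hunk 3: at line 1 remove [athq] add [skuwz,enyqm] -> 9 lines: uhh adh skuwz enyqm icaou iinga lieg zibq ecuod
Hunk 4: at line 3 remove [icaou] add [nfki,mmq] -> 10 lines: uhh adh skuwz enyqm nfki mmq iinga lieg zibq ecuod
Hunk 5: at line 4 remove [mmq,iinga] add [jrt,xkx,akewc] -> 11 lines: uhh adh skuwz enyqm nfki jrt xkx akewc lieg zibq ecuod
Hunk 6: at line 5 remove [xkx] add [jblc,dqpz,aqlag] -> 13 lines: uhh adh skuwz enyqm nfki jrt jblc dqpz aqlag akewc lieg zibq ecuod
Final line count: 13

Answer: 13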